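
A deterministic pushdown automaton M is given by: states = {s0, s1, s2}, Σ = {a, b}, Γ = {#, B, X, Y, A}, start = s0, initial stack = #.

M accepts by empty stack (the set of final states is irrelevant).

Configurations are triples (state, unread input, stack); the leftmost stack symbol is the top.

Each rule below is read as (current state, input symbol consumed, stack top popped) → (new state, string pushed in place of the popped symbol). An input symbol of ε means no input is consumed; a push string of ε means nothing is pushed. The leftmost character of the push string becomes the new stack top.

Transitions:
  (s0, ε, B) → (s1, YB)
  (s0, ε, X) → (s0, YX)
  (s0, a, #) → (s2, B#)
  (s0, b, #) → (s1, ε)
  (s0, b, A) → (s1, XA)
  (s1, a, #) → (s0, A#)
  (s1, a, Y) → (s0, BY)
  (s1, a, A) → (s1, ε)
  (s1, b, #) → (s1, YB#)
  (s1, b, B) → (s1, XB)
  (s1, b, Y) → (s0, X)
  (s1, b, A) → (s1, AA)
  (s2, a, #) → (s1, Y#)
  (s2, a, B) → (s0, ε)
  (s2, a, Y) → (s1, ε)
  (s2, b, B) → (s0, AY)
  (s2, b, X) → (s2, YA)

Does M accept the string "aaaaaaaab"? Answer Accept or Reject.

(s0, aaaaaaaab, #)
  read a, top #: go to s2, push B# → (s2, aaaaaaab, B#)
  read a, top B: go to s0, push ε → (s0, aaaaaab, #)
  read a, top #: go to s2, push B# → (s2, aaaaab, B#)
  read a, top B: go to s0, push ε → (s0, aaaab, #)
  read a, top #: go to s2, push B# → (s2, aaab, B#)
  read a, top B: go to s0, push ε → (s0, aab, #)
  read a, top #: go to s2, push B# → (s2, ab, B#)
  read a, top B: go to s0, push ε → (s0, b, #)
  read b, top #: go to s1, push ε → (s1, ε, ε)
All input consumed and the stack is empty.

Accept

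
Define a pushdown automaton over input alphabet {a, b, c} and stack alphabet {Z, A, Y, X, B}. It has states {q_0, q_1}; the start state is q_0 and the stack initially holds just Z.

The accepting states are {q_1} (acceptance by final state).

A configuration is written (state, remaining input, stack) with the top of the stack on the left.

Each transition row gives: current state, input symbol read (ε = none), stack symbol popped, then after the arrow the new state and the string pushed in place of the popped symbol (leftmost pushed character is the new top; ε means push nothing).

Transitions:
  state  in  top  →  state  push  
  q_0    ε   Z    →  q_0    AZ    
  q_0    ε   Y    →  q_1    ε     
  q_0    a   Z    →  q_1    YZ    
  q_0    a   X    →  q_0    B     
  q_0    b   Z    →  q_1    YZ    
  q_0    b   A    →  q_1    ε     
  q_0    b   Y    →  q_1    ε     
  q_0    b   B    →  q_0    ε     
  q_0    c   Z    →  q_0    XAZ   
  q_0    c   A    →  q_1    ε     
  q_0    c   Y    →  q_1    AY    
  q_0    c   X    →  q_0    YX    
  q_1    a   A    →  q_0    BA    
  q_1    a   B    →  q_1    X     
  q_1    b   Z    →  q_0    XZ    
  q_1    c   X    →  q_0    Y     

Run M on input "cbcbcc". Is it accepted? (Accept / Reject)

Accept

One accepting computation: (q_0, cbcbcc, Z) ⊢ (q_0, cbcbcc, AZ) ⊢ (q_1, bcbcc, Z) ⊢ (q_0, cbcc, XZ) ⊢ (q_0, bcc, YXZ) ⊢ (q_1, cc, XZ) ⊢ (q_0, c, YZ) ⊢ (q_1, ε, AYZ)
All input consumed and state q_1 ∈ F.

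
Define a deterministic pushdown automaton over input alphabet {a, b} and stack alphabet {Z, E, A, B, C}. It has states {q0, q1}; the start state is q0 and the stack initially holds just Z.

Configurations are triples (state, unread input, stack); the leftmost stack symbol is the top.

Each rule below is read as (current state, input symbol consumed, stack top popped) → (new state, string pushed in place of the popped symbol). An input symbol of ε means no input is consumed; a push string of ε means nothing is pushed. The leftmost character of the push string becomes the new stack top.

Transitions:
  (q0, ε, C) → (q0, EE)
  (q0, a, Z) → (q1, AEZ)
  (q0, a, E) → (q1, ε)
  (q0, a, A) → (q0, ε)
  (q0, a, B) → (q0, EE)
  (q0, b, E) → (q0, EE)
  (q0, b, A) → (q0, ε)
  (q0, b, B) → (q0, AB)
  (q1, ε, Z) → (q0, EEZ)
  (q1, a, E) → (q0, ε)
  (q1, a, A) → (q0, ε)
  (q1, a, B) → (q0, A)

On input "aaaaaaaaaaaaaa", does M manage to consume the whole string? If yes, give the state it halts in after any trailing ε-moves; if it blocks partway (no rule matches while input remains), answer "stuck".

(q0, aaaaaaaaaaaaaa, Z)
  read a, top Z: go to q1, push AEZ → (q1, aaaaaaaaaaaaa, AEZ)
  read a, top A: go to q0, push ε → (q0, aaaaaaaaaaaa, EZ)
  read a, top E: go to q1, push ε → (q1, aaaaaaaaaaa, Z)
  ε-move, top Z: go to q0, push EEZ → (q0, aaaaaaaaaaa, EEZ)
  read a, top E: go to q1, push ε → (q1, aaaaaaaaaa, EZ)
  read a, top E: go to q0, push ε → (q0, aaaaaaaaa, Z)
  read a, top Z: go to q1, push AEZ → (q1, aaaaaaaa, AEZ)
  read a, top A: go to q0, push ε → (q0, aaaaaaa, EZ)
  read a, top E: go to q1, push ε → (q1, aaaaaa, Z)
  ε-move, top Z: go to q0, push EEZ → (q0, aaaaaa, EEZ)
  read a, top E: go to q1, push ε → (q1, aaaaa, EZ)
  read a, top E: go to q0, push ε → (q0, aaaa, Z)
  read a, top Z: go to q1, push AEZ → (q1, aaa, AEZ)
  read a, top A: go to q0, push ε → (q0, aa, EZ)
  read a, top E: go to q1, push ε → (q1, a, Z)
  ε-move, top Z: go to q0, push EEZ → (q0, a, EEZ)
  read a, top E: go to q1, push ε → (q1, ε, EZ)
All input consumed; M is in state q1.

q1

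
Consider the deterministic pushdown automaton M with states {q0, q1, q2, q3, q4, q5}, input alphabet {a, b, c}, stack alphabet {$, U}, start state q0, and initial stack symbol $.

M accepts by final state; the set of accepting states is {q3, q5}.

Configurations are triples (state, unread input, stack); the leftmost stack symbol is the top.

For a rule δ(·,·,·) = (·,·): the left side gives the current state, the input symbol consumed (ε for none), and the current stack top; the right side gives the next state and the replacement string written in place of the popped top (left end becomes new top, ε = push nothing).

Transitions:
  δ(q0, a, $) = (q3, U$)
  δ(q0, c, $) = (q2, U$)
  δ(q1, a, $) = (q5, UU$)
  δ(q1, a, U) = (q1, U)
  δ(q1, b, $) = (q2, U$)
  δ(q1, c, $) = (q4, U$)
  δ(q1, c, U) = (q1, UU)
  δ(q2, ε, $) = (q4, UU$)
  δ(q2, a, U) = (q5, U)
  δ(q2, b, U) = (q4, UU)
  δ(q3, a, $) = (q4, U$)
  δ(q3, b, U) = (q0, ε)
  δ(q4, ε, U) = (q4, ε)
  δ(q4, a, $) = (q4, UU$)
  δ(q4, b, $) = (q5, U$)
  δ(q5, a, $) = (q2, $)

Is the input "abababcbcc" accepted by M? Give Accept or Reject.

(q0, abababcbcc, $)
  read a, top $: go to q3, push U$ → (q3, bababcbcc, U$)
  read b, top U: go to q0, push ε → (q0, ababcbcc, $)
  read a, top $: go to q3, push U$ → (q3, babcbcc, U$)
  read b, top U: go to q0, push ε → (q0, abcbcc, $)
  read a, top $: go to q3, push U$ → (q3, bcbcc, U$)
  read b, top U: go to q0, push ε → (q0, cbcc, $)
  read c, top $: go to q2, push U$ → (q2, bcc, U$)
  read b, top U: go to q4, push UU → (q4, cc, UU$)
  ε-move, top U: go to q4, push ε → (q4, cc, U$)
  ε-move, top U: go to q4, push ε → (q4, cc, $)
No transition applies at (q4, cc, $); input not fully consumed.

Reject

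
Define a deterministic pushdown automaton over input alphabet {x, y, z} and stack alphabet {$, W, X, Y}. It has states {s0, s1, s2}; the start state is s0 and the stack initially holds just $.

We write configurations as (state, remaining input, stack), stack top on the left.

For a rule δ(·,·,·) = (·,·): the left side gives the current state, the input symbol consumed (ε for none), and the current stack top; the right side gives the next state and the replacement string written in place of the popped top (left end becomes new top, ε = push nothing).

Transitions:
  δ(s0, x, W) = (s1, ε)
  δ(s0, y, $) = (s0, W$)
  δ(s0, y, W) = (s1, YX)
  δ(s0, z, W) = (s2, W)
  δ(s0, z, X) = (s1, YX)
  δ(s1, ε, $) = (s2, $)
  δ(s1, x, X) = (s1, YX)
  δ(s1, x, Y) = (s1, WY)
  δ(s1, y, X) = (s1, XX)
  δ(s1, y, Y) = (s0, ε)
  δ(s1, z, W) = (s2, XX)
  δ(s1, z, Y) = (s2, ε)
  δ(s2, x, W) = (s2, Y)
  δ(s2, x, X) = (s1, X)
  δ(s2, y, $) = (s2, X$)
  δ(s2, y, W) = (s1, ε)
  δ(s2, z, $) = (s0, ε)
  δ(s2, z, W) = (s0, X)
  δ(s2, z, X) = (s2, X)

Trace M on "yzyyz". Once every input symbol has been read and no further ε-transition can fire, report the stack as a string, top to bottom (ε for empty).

(s0, yzyyz, $)
  read y, top $: go to s0, push W$ → (s0, zyyz, W$)
  read z, top W: go to s2, push W → (s2, yyz, W$)
  read y, top W: go to s1, push ε → (s1, yz, $)
  ε-move, top $: go to s2, push $ → (s2, yz, $)
  read y, top $: go to s2, push X$ → (s2, z, X$)
  read z, top X: go to s2, push X → (s2, ε, X$)
All input consumed in state s2 with stack X$.

X$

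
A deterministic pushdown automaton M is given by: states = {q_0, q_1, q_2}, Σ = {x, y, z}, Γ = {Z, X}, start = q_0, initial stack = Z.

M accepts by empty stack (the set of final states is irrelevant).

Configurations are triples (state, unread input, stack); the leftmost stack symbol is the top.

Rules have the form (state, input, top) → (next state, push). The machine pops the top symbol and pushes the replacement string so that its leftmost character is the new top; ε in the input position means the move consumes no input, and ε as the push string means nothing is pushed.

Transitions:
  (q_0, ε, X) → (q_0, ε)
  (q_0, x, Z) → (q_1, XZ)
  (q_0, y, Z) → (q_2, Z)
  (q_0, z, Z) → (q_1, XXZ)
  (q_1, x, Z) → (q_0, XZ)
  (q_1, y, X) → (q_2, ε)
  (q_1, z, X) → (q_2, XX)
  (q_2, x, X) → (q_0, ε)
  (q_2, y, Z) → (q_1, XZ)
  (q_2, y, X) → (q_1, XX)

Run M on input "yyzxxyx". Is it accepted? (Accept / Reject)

Reject

(q_0, yyzxxyx, Z)
  read y, top Z: go to q_2, push Z → (q_2, yzxxyx, Z)
  read y, top Z: go to q_1, push XZ → (q_1, zxxyx, XZ)
  read z, top X: go to q_2, push XX → (q_2, xxyx, XXZ)
  read x, top X: go to q_0, push ε → (q_0, xyx, XZ)
  ε-move, top X: go to q_0, push ε → (q_0, xyx, Z)
  read x, top Z: go to q_1, push XZ → (q_1, yx, XZ)
  read y, top X: go to q_2, push ε → (q_2, x, Z)
No transition applies at (q_2, x, Z); input not fully consumed.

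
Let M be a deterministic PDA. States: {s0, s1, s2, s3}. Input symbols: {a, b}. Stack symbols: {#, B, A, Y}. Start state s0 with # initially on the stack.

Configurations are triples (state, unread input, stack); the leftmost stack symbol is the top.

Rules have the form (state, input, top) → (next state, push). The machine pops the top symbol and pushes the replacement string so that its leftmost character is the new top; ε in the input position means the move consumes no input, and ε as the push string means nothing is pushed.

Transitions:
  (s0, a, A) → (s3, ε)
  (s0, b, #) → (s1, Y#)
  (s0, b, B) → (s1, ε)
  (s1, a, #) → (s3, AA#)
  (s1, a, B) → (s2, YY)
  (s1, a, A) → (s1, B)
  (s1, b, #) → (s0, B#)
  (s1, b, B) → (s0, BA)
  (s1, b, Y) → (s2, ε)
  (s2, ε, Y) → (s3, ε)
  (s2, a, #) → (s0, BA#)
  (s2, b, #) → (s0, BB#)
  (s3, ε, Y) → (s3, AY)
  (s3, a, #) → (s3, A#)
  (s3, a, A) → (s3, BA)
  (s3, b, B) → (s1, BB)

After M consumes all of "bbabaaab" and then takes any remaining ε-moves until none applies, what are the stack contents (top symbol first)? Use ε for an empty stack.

(s0, bbabaaab, #) ⊢ (s1, babaaab, Y#) ⊢ (s2, abaaab, #) ⊢ (s0, baaab, BA#) ⊢ (s1, aaab, A#) ⊢ (s1, aab, B#) ⊢ (s2, ab, YY#) ⊢ (s3, ab, Y#) ⊢ (s3, ab, AY#) ⊢ (s3, b, BAY#) ⊢ (s1, ε, BBAY#)
All input consumed in state s1 with stack BBAY#.

BBAY#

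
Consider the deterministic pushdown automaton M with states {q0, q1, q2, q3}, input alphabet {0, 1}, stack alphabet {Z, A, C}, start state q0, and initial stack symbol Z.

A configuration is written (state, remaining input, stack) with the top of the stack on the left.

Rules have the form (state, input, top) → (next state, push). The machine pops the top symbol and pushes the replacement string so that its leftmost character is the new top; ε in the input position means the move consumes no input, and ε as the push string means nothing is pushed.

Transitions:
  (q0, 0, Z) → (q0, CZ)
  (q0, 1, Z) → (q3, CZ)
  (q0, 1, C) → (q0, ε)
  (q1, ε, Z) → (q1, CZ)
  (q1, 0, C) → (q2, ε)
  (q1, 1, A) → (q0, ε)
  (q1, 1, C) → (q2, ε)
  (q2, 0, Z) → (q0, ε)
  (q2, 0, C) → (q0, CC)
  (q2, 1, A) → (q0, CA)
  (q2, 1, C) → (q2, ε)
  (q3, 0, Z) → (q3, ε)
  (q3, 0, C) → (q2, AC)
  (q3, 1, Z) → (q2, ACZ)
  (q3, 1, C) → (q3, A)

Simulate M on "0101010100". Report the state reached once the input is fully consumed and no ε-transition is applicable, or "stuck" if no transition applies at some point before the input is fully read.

(q0, 0101010100, Z)
  read 0, top Z: go to q0, push CZ → (q0, 101010100, CZ)
  read 1, top C: go to q0, push ε → (q0, 01010100, Z)
  read 0, top Z: go to q0, push CZ → (q0, 1010100, CZ)
  read 1, top C: go to q0, push ε → (q0, 010100, Z)
  read 0, top Z: go to q0, push CZ → (q0, 10100, CZ)
  read 1, top C: go to q0, push ε → (q0, 0100, Z)
  read 0, top Z: go to q0, push CZ → (q0, 100, CZ)
  read 1, top C: go to q0, push ε → (q0, 00, Z)
  read 0, top Z: go to q0, push CZ → (q0, 0, CZ)
No transition for (q0, 0, top C); M blocks with input 0 remaining.

stuck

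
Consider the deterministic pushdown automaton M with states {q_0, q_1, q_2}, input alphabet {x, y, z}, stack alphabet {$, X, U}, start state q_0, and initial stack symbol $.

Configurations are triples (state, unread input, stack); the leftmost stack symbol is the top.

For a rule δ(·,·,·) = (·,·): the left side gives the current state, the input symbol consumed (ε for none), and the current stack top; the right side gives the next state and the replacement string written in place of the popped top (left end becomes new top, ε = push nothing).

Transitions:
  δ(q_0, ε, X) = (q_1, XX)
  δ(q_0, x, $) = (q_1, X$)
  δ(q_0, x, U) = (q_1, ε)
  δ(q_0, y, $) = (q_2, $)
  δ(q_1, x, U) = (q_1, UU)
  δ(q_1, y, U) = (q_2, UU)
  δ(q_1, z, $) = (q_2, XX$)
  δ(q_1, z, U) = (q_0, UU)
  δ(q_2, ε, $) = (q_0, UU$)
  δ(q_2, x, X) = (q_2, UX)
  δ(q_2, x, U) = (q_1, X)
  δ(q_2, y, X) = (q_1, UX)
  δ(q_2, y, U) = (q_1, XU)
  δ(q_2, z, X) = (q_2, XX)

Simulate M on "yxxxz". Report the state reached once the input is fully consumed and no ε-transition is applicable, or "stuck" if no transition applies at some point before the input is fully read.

q_0

(q_0, yxxxz, $)
  read y, top $: go to q_2, push $ → (q_2, xxxz, $)
  ε-move, top $: go to q_0, push UU$ → (q_0, xxxz, UU$)
  read x, top U: go to q_1, push ε → (q_1, xxz, U$)
  read x, top U: go to q_1, push UU → (q_1, xz, UU$)
  read x, top U: go to q_1, push UU → (q_1, z, UUU$)
  read z, top U: go to q_0, push UU → (q_0, ε, UUUU$)
All input consumed; M is in state q_0.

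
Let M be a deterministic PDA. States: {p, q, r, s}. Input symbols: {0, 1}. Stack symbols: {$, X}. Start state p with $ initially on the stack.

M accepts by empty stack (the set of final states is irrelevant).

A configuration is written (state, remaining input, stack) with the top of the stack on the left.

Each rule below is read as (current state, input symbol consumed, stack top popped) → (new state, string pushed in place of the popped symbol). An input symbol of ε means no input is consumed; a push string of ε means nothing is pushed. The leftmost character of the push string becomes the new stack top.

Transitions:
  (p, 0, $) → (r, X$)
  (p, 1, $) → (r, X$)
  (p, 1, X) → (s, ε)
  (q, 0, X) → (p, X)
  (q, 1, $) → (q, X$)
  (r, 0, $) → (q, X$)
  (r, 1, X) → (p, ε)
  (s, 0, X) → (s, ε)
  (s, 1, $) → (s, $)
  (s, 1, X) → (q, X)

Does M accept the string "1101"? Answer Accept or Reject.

Reject

(p, 1101, $)
  read 1, top $: go to r, push X$ → (r, 101, X$)
  read 1, top X: go to p, push ε → (p, 01, $)
  read 0, top $: go to r, push X$ → (r, 1, X$)
  read 1, top X: go to p, push ε → (p, ε, $)
All input consumed; stack is $, not empty, and no further ε-move applies.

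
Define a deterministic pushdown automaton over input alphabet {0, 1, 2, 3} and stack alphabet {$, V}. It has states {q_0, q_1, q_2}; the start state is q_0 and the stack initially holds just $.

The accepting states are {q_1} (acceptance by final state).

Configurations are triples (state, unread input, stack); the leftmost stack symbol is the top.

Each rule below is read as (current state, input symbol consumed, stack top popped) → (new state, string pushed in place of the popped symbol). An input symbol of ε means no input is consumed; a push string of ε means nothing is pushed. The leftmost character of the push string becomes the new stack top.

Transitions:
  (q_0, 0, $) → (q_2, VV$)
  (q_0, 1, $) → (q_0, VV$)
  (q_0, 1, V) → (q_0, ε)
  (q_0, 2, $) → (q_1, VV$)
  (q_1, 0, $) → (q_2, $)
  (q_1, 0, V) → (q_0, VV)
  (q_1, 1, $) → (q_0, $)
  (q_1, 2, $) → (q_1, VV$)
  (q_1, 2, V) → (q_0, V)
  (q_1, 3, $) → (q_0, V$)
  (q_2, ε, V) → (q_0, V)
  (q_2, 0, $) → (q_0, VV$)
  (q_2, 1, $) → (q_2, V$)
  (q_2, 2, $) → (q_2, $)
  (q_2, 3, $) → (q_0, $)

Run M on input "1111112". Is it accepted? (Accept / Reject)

(q_0, 1111112, $)
  read 1, top $: go to q_0, push VV$ → (q_0, 111112, VV$)
  read 1, top V: go to q_0, push ε → (q_0, 11112, V$)
  read 1, top V: go to q_0, push ε → (q_0, 1112, $)
  read 1, top $: go to q_0, push VV$ → (q_0, 112, VV$)
  read 1, top V: go to q_0, push ε → (q_0, 12, V$)
  read 1, top V: go to q_0, push ε → (q_0, 2, $)
  read 2, top $: go to q_1, push VV$ → (q_1, ε, VV$)
All input consumed; state q_1 ∈ F.

Accept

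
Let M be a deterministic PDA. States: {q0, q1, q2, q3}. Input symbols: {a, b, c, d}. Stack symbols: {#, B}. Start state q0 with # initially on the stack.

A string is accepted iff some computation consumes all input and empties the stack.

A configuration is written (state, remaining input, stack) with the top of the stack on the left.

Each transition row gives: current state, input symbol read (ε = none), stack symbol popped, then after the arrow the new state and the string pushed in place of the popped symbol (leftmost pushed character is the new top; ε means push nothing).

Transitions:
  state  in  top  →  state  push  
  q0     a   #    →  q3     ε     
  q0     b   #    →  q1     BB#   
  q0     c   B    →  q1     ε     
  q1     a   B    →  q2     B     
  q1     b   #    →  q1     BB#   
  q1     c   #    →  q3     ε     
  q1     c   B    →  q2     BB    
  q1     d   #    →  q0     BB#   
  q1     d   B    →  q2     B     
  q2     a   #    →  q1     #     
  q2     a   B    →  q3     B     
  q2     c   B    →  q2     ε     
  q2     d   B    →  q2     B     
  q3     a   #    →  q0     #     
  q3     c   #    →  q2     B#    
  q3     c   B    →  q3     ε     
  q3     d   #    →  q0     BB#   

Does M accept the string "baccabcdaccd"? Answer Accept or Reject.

(q0, baccabcdaccd, #)
  read b, top #: go to q1, push BB# → (q1, accabcdaccd, BB#)
  read a, top B: go to q2, push B → (q2, ccabcdaccd, BB#)
  read c, top B: go to q2, push ε → (q2, cabcdaccd, B#)
  read c, top B: go to q2, push ε → (q2, abcdaccd, #)
  read a, top #: go to q1, push # → (q1, bcdaccd, #)
  read b, top #: go to q1, push BB# → (q1, cdaccd, BB#)
  read c, top B: go to q2, push BB → (q2, daccd, BBB#)
  read d, top B: go to q2, push B → (q2, accd, BBB#)
  read a, top B: go to q3, push B → (q3, ccd, BBB#)
  read c, top B: go to q3, push ε → (q3, cd, BB#)
  read c, top B: go to q3, push ε → (q3, d, B#)
No transition applies at (q3, d, B#); input not fully consumed.

Reject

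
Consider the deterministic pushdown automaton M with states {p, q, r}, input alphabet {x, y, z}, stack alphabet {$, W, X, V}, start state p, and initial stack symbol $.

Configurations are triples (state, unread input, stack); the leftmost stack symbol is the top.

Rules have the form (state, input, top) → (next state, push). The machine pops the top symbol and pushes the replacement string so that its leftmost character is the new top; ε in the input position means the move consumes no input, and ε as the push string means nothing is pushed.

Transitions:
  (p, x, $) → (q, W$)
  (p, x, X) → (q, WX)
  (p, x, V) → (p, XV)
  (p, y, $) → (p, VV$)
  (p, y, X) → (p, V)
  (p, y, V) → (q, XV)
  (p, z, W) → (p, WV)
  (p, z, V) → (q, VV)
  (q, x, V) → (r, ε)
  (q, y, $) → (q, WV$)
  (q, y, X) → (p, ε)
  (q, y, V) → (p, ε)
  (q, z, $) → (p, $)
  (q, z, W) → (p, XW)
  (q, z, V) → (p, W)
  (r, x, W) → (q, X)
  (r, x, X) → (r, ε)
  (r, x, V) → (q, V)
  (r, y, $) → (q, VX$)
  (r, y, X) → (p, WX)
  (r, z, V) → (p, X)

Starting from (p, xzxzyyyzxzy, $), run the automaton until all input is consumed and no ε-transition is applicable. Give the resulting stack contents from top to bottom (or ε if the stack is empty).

VWXW$

(p, xzxzyyyzxzy, $)
  read x, top $: go to q, push W$ → (q, zxzyyyzxzy, W$)
  read z, top W: go to p, push XW → (p, xzyyyzxzy, XW$)
  read x, top X: go to q, push WX → (q, zyyyzxzy, WXW$)
  read z, top W: go to p, push XW → (p, yyyzxzy, XWXW$)
  read y, top X: go to p, push V → (p, yyzxzy, VWXW$)
  read y, top V: go to q, push XV → (q, yzxzy, XVWXW$)
  read y, top X: go to p, push ε → (p, zxzy, VWXW$)
  read z, top V: go to q, push VV → (q, xzy, VVWXW$)
  read x, top V: go to r, push ε → (r, zy, VWXW$)
  read z, top V: go to p, push X → (p, y, XWXW$)
  read y, top X: go to p, push V → (p, ε, VWXW$)
All input consumed in state p with stack VWXW$.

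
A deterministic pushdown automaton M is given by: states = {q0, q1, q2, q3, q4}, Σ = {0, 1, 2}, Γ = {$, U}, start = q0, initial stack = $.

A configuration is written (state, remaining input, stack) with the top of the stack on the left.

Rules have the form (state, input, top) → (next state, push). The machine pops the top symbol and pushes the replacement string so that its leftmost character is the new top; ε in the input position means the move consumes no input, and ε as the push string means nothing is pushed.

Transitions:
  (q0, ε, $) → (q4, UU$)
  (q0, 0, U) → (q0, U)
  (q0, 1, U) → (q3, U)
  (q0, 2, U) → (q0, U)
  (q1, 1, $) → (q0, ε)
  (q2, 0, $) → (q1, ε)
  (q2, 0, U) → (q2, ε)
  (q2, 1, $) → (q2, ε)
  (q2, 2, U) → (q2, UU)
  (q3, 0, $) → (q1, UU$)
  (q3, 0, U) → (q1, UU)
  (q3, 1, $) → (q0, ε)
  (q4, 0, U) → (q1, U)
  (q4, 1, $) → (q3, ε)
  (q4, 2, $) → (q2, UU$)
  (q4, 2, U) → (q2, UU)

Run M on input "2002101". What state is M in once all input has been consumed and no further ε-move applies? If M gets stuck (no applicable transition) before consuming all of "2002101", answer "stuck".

(q0, 2002101, $)
  ε-move, top $: go to q4, push UU$ → (q4, 2002101, UU$)
  read 2, top U: go to q2, push UU → (q2, 002101, UUU$)
  read 0, top U: go to q2, push ε → (q2, 02101, UU$)
  read 0, top U: go to q2, push ε → (q2, 2101, U$)
  read 2, top U: go to q2, push UU → (q2, 101, UU$)
No transition for (q2, 1, top U); M blocks with input 101 remaining.

stuck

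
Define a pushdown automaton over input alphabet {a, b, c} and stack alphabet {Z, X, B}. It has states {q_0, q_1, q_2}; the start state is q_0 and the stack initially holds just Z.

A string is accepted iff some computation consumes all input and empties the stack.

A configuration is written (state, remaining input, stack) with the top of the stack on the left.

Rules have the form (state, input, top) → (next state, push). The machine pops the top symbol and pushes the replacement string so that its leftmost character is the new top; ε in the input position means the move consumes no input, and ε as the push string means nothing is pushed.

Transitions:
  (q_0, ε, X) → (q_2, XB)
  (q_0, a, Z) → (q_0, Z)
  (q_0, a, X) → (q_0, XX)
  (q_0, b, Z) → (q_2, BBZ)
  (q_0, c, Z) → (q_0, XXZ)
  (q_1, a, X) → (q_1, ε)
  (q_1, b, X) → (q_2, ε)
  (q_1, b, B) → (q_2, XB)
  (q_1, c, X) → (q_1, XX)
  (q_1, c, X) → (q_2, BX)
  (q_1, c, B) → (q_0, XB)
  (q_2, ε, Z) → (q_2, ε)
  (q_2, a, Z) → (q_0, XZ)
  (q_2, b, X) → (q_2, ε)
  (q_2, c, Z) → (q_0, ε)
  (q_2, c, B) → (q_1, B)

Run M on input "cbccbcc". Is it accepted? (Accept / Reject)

Reject

No computation consumes all input and empties the stack.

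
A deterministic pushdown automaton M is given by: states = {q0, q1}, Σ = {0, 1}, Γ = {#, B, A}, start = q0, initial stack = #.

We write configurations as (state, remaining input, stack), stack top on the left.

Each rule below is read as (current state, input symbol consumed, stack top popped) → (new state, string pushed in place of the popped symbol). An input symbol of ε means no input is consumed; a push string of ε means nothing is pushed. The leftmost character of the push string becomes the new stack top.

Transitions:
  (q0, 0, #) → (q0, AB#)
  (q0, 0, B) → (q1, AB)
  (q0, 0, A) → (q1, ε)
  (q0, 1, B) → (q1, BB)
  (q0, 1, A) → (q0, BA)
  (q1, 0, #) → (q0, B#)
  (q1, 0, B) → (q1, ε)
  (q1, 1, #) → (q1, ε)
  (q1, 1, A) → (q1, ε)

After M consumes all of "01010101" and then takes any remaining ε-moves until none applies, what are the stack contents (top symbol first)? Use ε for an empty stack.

ε

(q0, 01010101, #)
  read 0, top #: go to q0, push AB# → (q0, 1010101, AB#)
  read 1, top A: go to q0, push BA → (q0, 010101, BAB#)
  read 0, top B: go to q1, push AB → (q1, 10101, ABAB#)
  read 1, top A: go to q1, push ε → (q1, 0101, BAB#)
  read 0, top B: go to q1, push ε → (q1, 101, AB#)
  read 1, top A: go to q1, push ε → (q1, 01, B#)
  read 0, top B: go to q1, push ε → (q1, 1, #)
  read 1, top #: go to q1, push ε → (q1, ε, ε)
All input consumed in state q1 with stack ε.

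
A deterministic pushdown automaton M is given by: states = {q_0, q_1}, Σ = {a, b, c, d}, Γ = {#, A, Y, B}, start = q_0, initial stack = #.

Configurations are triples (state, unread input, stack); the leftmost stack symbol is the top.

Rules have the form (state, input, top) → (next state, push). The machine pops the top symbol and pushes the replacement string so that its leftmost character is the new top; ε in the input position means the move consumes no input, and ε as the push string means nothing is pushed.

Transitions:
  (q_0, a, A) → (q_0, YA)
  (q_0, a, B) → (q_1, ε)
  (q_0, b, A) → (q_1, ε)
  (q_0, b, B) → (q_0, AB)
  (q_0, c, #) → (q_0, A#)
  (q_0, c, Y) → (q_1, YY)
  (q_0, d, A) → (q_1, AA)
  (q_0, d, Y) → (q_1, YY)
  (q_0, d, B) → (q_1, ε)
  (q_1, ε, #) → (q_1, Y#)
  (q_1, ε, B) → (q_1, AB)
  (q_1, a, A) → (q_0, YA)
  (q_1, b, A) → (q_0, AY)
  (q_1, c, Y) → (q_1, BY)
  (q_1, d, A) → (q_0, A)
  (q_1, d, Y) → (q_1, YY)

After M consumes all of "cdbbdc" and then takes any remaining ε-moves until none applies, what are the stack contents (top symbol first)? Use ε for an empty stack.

ABYYA#

(q_0, cdbbdc, #)
  read c, top #: go to q_0, push A# → (q_0, dbbdc, A#)
  read d, top A: go to q_1, push AA → (q_1, bbdc, AA#)
  read b, top A: go to q_0, push AY → (q_0, bdc, AYA#)
  read b, top A: go to q_1, push ε → (q_1, dc, YA#)
  read d, top Y: go to q_1, push YY → (q_1, c, YYA#)
  read c, top Y: go to q_1, push BY → (q_1, ε, BYYA#)
  ε-move, top B: go to q_1, push AB → (q_1, ε, ABYYA#)
All input consumed in state q_1 with stack ABYYA#.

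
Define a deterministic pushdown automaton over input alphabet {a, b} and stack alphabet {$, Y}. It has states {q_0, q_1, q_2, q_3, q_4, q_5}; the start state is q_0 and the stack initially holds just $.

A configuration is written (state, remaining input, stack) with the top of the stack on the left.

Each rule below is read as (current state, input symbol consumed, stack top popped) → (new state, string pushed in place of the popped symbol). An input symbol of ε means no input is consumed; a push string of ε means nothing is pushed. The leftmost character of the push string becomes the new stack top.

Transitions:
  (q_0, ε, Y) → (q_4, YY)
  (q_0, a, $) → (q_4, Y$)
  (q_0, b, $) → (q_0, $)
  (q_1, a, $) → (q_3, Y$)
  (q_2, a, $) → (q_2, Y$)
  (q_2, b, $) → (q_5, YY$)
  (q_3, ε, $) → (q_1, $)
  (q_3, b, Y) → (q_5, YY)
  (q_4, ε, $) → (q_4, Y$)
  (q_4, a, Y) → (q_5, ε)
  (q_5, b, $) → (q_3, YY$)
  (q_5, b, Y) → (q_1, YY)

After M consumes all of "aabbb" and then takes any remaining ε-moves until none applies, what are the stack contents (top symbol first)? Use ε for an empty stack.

(q_0, aabbb, $) ⊢ (q_4, abbb, Y$) ⊢ (q_5, bbb, $) ⊢ (q_3, bb, YY$) ⊢ (q_5, b, YYY$) ⊢ (q_1, ε, YYYY$)
All input consumed in state q_1 with stack YYYY$.

YYYY$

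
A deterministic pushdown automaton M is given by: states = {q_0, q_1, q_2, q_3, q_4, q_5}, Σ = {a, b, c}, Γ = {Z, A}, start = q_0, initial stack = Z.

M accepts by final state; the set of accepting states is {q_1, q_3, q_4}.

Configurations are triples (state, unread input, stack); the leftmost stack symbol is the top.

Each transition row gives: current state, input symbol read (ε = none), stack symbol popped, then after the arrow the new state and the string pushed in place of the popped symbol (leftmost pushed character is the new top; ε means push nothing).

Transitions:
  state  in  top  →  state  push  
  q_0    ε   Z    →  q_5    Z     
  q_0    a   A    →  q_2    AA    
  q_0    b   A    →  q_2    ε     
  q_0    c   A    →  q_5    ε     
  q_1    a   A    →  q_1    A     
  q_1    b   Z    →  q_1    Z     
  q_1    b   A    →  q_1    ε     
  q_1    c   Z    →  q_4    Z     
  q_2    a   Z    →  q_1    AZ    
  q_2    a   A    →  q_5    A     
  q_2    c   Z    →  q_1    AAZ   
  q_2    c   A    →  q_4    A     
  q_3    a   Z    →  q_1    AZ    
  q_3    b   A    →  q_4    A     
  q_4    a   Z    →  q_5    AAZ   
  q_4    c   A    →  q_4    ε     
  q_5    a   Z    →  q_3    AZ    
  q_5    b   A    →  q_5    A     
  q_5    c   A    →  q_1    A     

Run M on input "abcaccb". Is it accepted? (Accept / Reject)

(q_0, abcaccb, Z) ⊢ (q_5, abcaccb, Z) ⊢ (q_3, bcaccb, AZ) ⊢ (q_4, caccb, AZ) ⊢ (q_4, accb, Z) ⊢ (q_5, ccb, AAZ) ⊢ (q_1, cb, AAZ)
No transition applies at (q_1, cb, AAZ); input not fully consumed.

Reject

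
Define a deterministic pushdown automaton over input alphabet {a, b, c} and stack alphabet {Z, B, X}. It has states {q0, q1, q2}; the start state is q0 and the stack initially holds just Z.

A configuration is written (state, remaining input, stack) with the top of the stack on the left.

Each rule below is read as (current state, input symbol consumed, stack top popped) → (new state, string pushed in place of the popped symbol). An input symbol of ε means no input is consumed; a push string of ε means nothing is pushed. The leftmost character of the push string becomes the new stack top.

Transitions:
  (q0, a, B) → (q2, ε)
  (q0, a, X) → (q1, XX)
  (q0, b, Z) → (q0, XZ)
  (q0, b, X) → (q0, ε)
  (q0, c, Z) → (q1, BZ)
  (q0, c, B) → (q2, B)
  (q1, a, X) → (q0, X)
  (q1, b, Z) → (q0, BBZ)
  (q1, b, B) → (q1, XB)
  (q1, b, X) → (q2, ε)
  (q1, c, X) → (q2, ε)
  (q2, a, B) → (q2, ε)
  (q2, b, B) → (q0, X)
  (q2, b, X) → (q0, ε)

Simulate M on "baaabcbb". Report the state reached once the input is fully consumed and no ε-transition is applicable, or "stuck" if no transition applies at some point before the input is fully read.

(q0, baaabcbb, Z) ⊢ (q0, aaabcbb, XZ) ⊢ (q1, aabcbb, XXZ) ⊢ (q0, abcbb, XXZ) ⊢ (q1, bcbb, XXXZ) ⊢ (q2, cbb, XXZ)
No transition for (q2, c, top X); M blocks with input cbb remaining.

stuck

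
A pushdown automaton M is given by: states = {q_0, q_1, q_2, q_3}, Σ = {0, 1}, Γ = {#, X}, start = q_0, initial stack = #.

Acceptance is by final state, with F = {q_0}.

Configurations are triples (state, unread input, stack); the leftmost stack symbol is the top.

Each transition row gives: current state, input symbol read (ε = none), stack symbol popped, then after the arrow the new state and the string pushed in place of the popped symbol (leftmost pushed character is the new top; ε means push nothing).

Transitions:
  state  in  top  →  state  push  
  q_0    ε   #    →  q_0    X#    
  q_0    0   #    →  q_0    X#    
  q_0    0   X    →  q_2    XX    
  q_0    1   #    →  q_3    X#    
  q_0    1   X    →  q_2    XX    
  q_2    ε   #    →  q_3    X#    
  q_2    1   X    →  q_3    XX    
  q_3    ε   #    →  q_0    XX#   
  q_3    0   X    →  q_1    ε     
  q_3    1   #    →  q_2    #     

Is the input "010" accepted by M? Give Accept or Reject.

Reject

No computation consumes all input and reaches a final state.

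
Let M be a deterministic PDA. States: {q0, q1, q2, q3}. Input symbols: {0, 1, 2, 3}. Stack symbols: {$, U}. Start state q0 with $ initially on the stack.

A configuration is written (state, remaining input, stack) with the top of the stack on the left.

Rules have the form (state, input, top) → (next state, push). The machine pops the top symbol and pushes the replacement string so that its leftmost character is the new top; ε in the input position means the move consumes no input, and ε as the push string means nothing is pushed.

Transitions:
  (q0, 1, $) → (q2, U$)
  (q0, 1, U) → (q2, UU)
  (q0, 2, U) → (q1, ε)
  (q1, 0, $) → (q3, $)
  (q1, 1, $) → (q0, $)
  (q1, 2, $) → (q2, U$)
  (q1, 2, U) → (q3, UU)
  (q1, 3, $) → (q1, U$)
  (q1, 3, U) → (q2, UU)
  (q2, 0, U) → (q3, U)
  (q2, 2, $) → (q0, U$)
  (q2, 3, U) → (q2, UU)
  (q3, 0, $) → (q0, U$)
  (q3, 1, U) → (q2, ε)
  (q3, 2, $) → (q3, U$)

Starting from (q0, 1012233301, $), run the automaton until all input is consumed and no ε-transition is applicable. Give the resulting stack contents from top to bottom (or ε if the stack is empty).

UU$

(q0, 1012233301, $)
  read 1, top $: go to q2, push U$ → (q2, 012233301, U$)
  read 0, top U: go to q3, push U → (q3, 12233301, U$)
  read 1, top U: go to q2, push ε → (q2, 2233301, $)
  read 2, top $: go to q0, push U$ → (q0, 233301, U$)
  read 2, top U: go to q1, push ε → (q1, 33301, $)
  read 3, top $: go to q1, push U$ → (q1, 3301, U$)
  read 3, top U: go to q2, push UU → (q2, 301, UU$)
  read 3, top U: go to q2, push UU → (q2, 01, UUU$)
  read 0, top U: go to q3, push U → (q3, 1, UUU$)
  read 1, top U: go to q2, push ε → (q2, ε, UU$)
All input consumed in state q2 with stack UU$.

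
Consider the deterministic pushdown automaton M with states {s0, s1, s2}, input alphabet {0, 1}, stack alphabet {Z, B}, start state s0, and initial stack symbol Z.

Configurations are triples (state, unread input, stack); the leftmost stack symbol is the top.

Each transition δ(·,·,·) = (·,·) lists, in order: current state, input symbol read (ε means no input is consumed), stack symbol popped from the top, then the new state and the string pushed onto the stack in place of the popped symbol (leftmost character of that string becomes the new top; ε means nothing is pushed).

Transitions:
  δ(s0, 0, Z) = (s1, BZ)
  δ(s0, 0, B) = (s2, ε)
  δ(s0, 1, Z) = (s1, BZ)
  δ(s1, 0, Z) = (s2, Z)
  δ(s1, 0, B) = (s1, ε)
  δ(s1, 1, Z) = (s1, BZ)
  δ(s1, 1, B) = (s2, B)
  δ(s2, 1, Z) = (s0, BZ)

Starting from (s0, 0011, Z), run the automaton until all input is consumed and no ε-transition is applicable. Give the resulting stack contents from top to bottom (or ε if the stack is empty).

BZ

(s0, 0011, Z)
  read 0, top Z: go to s1, push BZ → (s1, 011, BZ)
  read 0, top B: go to s1, push ε → (s1, 11, Z)
  read 1, top Z: go to s1, push BZ → (s1, 1, BZ)
  read 1, top B: go to s2, push B → (s2, ε, BZ)
All input consumed in state s2 with stack BZ.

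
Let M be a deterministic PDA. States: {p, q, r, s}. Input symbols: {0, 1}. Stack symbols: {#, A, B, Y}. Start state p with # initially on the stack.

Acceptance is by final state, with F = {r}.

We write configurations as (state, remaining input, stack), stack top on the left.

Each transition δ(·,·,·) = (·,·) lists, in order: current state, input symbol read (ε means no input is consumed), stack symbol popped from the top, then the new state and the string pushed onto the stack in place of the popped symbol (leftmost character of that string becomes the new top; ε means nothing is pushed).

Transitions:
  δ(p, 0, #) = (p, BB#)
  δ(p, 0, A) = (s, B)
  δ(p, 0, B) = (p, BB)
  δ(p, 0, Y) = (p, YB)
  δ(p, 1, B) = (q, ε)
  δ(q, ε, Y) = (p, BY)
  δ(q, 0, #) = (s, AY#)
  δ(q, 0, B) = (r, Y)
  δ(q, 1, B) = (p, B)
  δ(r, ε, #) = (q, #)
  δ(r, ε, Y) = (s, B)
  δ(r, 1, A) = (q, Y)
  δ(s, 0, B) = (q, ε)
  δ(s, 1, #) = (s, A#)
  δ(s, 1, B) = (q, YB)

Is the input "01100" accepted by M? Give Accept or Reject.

Reject

(p, 01100, #)
  read 0, top #: go to p, push BB# → (p, 1100, BB#)
  read 1, top B: go to q, push ε → (q, 100, B#)
  read 1, top B: go to p, push B → (p, 00, B#)
  read 0, top B: go to p, push BB → (p, 0, BB#)
  read 0, top B: go to p, push BB → (p, ε, BBB#)
All input consumed; state p ∉ F and no further ε-move applies.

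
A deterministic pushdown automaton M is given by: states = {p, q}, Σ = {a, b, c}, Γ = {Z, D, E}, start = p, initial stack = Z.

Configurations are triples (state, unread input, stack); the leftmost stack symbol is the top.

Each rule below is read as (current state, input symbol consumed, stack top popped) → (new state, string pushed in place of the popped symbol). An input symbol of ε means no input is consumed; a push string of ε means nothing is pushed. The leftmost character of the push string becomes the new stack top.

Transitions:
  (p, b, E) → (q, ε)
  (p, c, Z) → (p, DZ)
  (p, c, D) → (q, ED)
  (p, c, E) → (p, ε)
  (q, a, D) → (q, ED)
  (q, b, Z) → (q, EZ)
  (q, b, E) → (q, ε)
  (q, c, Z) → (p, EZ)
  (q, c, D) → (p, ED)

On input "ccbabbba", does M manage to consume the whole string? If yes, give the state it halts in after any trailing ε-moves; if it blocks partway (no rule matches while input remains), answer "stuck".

(p, ccbabbba, Z)
  read c, top Z: go to p, push DZ → (p, cbabbba, DZ)
  read c, top D: go to q, push ED → (q, babbba, EDZ)
  read b, top E: go to q, push ε → (q, abbba, DZ)
  read a, top D: go to q, push ED → (q, bbba, EDZ)
  read b, top E: go to q, push ε → (q, bba, DZ)
No transition for (q, b, top D); M blocks with input bba remaining.

stuck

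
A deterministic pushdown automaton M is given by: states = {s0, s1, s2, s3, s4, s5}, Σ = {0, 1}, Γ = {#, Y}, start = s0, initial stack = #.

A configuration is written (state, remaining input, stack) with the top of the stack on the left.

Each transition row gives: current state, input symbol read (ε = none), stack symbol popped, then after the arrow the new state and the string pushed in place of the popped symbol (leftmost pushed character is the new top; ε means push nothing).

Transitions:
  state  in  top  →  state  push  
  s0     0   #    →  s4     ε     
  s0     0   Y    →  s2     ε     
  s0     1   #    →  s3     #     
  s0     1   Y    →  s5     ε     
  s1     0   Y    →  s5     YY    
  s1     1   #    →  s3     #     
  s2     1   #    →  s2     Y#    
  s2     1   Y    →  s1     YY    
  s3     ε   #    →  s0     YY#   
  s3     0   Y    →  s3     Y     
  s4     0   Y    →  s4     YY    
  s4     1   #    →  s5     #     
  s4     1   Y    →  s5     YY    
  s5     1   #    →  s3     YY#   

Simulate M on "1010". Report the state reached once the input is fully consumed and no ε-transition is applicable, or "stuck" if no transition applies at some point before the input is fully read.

(s0, 1010, #)
  read 1, top #: go to s3, push # → (s3, 010, #)
  ε-move, top #: go to s0, push YY# → (s0, 010, YY#)
  read 0, top Y: go to s2, push ε → (s2, 10, Y#)
  read 1, top Y: go to s1, push YY → (s1, 0, YY#)
  read 0, top Y: go to s5, push YY → (s5, ε, YYY#)
All input consumed; M is in state s5.

s5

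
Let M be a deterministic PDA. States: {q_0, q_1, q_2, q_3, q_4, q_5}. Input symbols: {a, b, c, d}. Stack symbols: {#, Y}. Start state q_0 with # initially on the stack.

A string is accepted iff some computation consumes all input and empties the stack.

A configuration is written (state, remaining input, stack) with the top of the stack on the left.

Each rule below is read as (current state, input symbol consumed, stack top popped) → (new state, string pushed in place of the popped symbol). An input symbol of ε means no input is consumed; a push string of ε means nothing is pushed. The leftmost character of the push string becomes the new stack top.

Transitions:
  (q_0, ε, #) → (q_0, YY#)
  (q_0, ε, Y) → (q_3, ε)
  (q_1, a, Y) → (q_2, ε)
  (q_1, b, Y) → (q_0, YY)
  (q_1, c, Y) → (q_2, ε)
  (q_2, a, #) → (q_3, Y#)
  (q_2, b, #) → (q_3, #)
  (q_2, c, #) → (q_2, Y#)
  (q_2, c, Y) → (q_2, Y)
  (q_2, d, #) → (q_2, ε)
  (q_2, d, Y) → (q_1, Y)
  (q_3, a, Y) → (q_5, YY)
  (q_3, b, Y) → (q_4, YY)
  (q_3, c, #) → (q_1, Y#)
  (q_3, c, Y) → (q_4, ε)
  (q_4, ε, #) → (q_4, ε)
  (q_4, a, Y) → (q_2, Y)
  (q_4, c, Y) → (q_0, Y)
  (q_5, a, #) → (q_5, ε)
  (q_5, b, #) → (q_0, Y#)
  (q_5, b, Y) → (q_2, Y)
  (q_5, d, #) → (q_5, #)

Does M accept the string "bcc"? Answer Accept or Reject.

(q_0, bcc, #)
  ε-move, top #: go to q_0, push YY# → (q_0, bcc, YY#)
  ε-move, top Y: go to q_3, push ε → (q_3, bcc, Y#)
  read b, top Y: go to q_4, push YY → (q_4, cc, YY#)
  read c, top Y: go to q_0, push Y → (q_0, c, YY#)
  ε-move, top Y: go to q_3, push ε → (q_3, c, Y#)
  read c, top Y: go to q_4, push ε → (q_4, ε, #)
  ε-move, top #: go to q_4, push ε → (q_4, ε, ε)
All input consumed and the stack is empty.

Accept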